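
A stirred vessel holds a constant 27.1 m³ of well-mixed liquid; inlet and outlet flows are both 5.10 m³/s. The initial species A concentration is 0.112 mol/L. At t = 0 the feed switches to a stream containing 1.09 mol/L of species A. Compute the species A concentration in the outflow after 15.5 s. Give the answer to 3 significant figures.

1.04 mol/L

Mass balance on the solute (V constant): V dC/dt = Q(C_in − C).
So dC/dt = (C_in − C)/τ with τ = V/Q = 27.1/5.10 = 5.3137 s.
Integrating: C(t) = C_in + (C₀ − C_in) e^(−t/τ).
C(15.5) = 1.09 + (0.112 − 1.09)·e^(−15.5/5.3137) = 1.09 + (-0.97800)·0.054097 = 1.0371 mol/L.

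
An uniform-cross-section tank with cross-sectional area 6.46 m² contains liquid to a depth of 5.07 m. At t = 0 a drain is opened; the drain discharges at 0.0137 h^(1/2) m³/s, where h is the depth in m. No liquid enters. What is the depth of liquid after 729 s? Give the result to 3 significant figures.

2.19 m

Mass balance (ρ constant): A dh/dt = −0.0137 √h.
∫ h^(−1/2) dh = −(0.0137/A) ∫ dt, giving 2√h = 2√h₀ − (0.0137/A) t.
√h = √5.07 − 0.0137·729/(2·6.46) = 2.2517 − 0.77301 = 1.4787.
h = 1.4787² = 2.1864 m.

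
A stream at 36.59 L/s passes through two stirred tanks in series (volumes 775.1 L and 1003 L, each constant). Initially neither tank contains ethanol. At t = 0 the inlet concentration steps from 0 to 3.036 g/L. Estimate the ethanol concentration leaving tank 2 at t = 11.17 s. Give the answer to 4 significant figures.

Each tank obeys Vᵢ dCᵢ/dt = Q(Cᵢ₋₁ − Cᵢ), so τᵢ = Vᵢ/Q.
τ₁ = 775.1/36.59 = 21.1834 s; τ₂ = 1003/36.59 = 27.4119 s.
Tank 1: C₁ = C_in(1 − e^(−t/τ₁)). Tank 2 (τ₁ ≠ τ₂): C₂ = C_in[1 − (τ₁ e^(−t/τ₁) − τ₂ e^(−t/τ₂))/(τ₁ − τ₂)].
At t = 11.17: e^(−t/τ₁) = 0.590196, e^(−t/τ₂) = 0.665320.
C₂ = 3.036·[1 − (21.1834·0.590196 − 27.4119·0.665320)/(-6.22848)] = 3.036·0.0791823 = 0.240397 g/L.

0.2404 g/L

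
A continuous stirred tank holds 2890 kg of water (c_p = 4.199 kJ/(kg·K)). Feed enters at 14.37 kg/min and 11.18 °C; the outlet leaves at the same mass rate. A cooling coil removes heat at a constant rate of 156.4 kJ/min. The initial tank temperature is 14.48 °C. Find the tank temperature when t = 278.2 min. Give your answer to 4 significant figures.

10.07 °C

M c_p dT/dt = ṁ c_p (T_in − T) − Q̇.
τ = M/ṁ = 201.113 min; T_ss = T_in − Q̇/(ṁ c_p) = 11.18 − 156.4/(14.37·4.199) = 8.58801 °C.
Solution: T(t) = T_ss + (T₀ − T_ss) e^(−t/τ).
T(278.2) = 8.58801 + (5.89199)·e^(−278.2/201.113) = 8.58801 + (5.89199)·0.250750 = 10.0654 °C.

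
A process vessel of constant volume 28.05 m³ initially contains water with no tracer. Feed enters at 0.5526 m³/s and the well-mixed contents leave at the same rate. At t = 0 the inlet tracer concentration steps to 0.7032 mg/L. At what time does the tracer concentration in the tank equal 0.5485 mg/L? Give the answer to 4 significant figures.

76.86 s

Species balance: V dC/dt = Q(C_in − C) ⇒ τ = V/Q = 50.7600 s.
C(t) = C_in + (C₀ − C_in) e^(−t/τ). Set C = 0.5485 and solve for t:
e^(−t/τ) = (C − C_in)/(C₀ − C_in) = (0.5485 − 0.7032)/(0 − 0.7032) = 0.219994
t = −τ ln(…) = 50.7600 × 1.51415 = 76.8585 s.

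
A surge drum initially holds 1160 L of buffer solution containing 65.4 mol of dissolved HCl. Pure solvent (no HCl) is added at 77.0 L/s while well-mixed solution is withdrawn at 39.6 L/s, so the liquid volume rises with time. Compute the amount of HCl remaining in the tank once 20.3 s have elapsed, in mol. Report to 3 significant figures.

38.4 mol

Let m(t) be the amount of HCl. Volume: V(t) = V₀ + (Q_in − Q_out) t = 1160 + 37.400 t; V(20.3) = 1919.2 L.
Solute balance: dm/dt = 0 − Q_out C = −Q_out m/V(t).
dm/m = −Q_out dt/(V₀ + 37.400 t); integrating gives ln(m/m₀) = −(Q_out/(Q_in−Q_out)) ln(V/V₀).
m = m₀ (V₀/V)^(Q_out/(Q_in−Q_out)) = 65.4 × (1160/1919.2)^(1.0588) = 38.375 mol.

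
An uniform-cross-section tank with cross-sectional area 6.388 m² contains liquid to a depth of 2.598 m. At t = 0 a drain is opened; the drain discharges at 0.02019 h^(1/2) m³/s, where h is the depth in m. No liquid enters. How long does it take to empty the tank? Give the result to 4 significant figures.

Accumulation of liquid (constant cross-section A): A dh/dt = −0.02019 √h.
Separate and integrate: 2(√h − √h₀) = −(0.02019/A) t.
Set h = 0: 2√h₀ = (0.02019/A) t_empty ⇒ t_empty = 2A√h₀/0.02019.
t_empty = 2·6.388·√2.598/0.02019 = 12.7760·1.61183/0.02019 = 1019.95 s.

1020 s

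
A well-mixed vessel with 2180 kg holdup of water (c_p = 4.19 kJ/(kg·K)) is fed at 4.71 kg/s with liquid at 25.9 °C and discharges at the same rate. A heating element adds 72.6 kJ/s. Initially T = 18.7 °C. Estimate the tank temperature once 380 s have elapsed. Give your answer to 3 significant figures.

24.8 °C

Unsteady energy balance on the tank contents: M c_p dT/dt = ṁ c_p (T_in − T) + 72.6.
Rearrange: dT/dt = (T_ss − T)/τ with τ = M/ṁ = 462.85 s and T_ss = T_in + Q̇/(ṁ c_p) = 29.579 °C.
T approaches T_ss exponentially: T(t) = T_ss + (T₀ − T_ss) e^(−t/τ).
T(380) = 29.579 + (-10.879)·e^(−380/462.85) = 29.579 + (-10.879)·0.43999 = 24.792 °C.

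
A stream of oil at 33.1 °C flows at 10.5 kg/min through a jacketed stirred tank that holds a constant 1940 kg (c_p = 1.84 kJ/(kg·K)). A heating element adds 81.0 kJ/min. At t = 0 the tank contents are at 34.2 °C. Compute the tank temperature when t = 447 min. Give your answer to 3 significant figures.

37.0 °C

First-law balance (no shaft work): M c_p dT/dt = ṁ c_p (T_in − T) + 81.0.
Rearrange: dT/dt = (T_ss − T)/τ with τ = M/ṁ = 184.76 min and T_ss = T_in + Q̇/(ṁ c_p) = 37.293 °C.
T approaches T_ss exponentially: T(t) = T_ss + (T₀ − T_ss) e^(−t/τ).
T(447) = 37.293 + (-3.0925)·e^(−447/184.76) = 37.293 + (-3.0925)·0.088981 = 37.017 °C.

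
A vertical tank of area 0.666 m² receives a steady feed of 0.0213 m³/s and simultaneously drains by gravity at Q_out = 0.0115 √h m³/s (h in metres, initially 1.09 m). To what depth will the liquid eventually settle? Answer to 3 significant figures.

Mass balance (ρ constant): A dh/dt = Q_in − 0.0115 √h. At steady state dh/dt = 0:
Q_in = 0.0115 √h_ss ⇒ √h_ss = 0.0213/0.0115 = 1.8522.
h_ss = 1.8522² = 3.4305 m. (Since h₀ = 1.09 m < h_ss, the level will rise toward this value.)

3.43 m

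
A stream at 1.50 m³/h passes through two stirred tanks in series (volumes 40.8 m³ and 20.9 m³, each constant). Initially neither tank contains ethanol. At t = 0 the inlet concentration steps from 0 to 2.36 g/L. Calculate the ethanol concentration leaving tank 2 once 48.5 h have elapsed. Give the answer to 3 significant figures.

Each tank obeys Vᵢ dCᵢ/dt = Q(Cᵢ₋₁ − Cᵢ), so τᵢ = Vᵢ/Q.
τ₁ = 40.8/1.50 = 27.200 h; τ₂ = 20.9/1.50 = 13.933 h.
Tank 1: C₁ = C_in(1 − e^(−t/τ₁)). Tank 2 (τ₁ ≠ τ₂): C₂ = C_in[1 − (τ₁ e^(−t/τ₁) − τ₂ e^(−t/τ₂))/(τ₁ − τ₂)].
At t = 48.5: e^(−t/τ₁) = 0.16812, e^(−t/τ₂) = 0.030781.
C₂ = 2.36·[1 − (27.200·0.16812 − 13.933·0.030781)/(13.267)] = 2.36·0.68764 = 1.6228 g/L.

1.62 g/L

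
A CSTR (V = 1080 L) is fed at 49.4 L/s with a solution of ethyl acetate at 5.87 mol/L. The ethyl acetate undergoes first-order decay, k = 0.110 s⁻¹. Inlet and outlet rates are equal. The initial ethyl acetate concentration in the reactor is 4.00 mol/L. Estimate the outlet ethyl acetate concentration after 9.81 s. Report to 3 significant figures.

Accumulation = in − out − consumed: V dC/dt = Q C_in − Q C − k V C.
dC/dt = (Q/V) C_in − (Q/V + k) C; effective rate a = Q/V + k = 0.045741 + 0.110 = 0.15574 s⁻¹.
C_ss = Q C_in/(Q + kV) = 1.7240 mol/L; C(t) = C_ss + (C₀ − C_ss) e^(−a t).
C(9.81) = 1.7240 + (2.2760)·e^(−0.15574·9.81) = 1.7240 + (2.2760)·0.21701 = 2.2179 mol/L.

2.22 mol/L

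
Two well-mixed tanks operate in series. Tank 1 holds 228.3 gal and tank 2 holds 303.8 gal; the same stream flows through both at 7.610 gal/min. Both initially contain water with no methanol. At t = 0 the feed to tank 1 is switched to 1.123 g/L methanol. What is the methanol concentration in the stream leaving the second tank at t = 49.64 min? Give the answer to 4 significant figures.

0.4690 g/L

Each tank obeys Vᵢ dCᵢ/dt = Q(Cᵢ₋₁ − Cᵢ), so τᵢ = Vᵢ/Q.
τ₁ = 228.3/7.610 = 30.0000 min; τ₂ = 303.8/7.610 = 39.9212 min.
Tank 1: C₁ = C_in(1 − e^(−t/τ₁)). Tank 2 (τ₁ ≠ τ₂): C₂ = C_in[1 − (τ₁ e^(−t/τ₁) − τ₂ e^(−t/τ₂))/(τ₁ − τ₂)].
At t = 49.64: e^(−t/τ₁) = 0.191156, e^(−t/τ₂) = 0.288387.
C₂ = 1.123·[1 − (30.0000·0.191156 − 39.9212·0.288387)/(-9.92116)] = 1.123·0.417600 = 0.468965 g/L.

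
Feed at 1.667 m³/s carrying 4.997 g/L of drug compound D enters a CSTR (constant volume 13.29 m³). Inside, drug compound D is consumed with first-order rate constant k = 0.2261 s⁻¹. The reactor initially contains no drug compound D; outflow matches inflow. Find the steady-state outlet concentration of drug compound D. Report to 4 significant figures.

1.783 g/L

Species balance: V dC/dt = Q C_in − Q C − k V C.
Steady state (dC/dt = 0): C_ss = Q C_in/(Q + kV) = C_in/(1 + kV/Q).
C_ss = 1.667·4.997/(1.667 + 0.2261·13.29) = 8.33000/4.67187 = 1.78301 g/L.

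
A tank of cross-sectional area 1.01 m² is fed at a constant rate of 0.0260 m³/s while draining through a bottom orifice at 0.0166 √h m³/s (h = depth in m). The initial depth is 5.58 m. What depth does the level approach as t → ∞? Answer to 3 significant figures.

A dh/dt = Q_in − 0.0166 √h. Steady state requires inflow = outflow:
Q_in = 0.0166 √h_ss ⇒ √h_ss = 0.0260/0.0166 = 1.5663.
h_ss = 1.5663² = 2.4532 m. (Since h₀ = 5.58 m > h_ss, the level will fall toward this value.)

2.45 m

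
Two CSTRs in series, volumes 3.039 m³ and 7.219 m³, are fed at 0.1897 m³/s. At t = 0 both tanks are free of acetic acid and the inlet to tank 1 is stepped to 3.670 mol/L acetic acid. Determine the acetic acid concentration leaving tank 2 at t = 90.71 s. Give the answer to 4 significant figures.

Each tank obeys Vᵢ dCᵢ/dt = Q(Cᵢ₋₁ − Cᵢ), so τᵢ = Vᵢ/Q.
τ₁ = 3.039/0.1897 = 16.0200 s; τ₂ = 7.219/0.1897 = 38.0548 s.
Tank 1: C₁ = C_in(1 − e^(−t/τ₁)). Tank 2 (τ₁ ≠ τ₂): C₂ = C_in[1 − (τ₁ e^(−t/τ₁) − τ₂ e^(−t/τ₂))/(τ₁ − τ₂)].
At t = 90.71: e^(−t/τ₁) = 0.00347457, e^(−t/τ₂) = 0.0922119.
C₂ = 3.670·[1 − (16.0200·0.00347457 − 38.0548·0.0922119)/(-22.0348)] = 3.670·0.843273 = 3.09481 mol/L.

3.095 mol/L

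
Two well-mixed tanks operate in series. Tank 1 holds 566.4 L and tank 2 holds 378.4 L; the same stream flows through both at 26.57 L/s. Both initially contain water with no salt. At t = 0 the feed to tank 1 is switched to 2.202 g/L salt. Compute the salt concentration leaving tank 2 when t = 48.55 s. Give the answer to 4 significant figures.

Time constants: τᵢ = Vᵢ/Q for each well-mixed tank.
τ₁ = 566.4/26.57 = 21.3173 s; τ₂ = 378.4/26.57 = 14.2416 s.
Solving the cascade with C₁(0)=C₂(0)=0 gives C₂(t) = C_in[1 − (τ₁ e^(−t/τ₁) − τ₂ e^(−t/τ₂))/(τ₁ − τ₂)].
At t = 48.55: e^(−t/τ₁) = 0.102541, e^(−t/τ₂) = 0.0330736.
C₂ = 2.202·[1 − (21.3173·0.102541 − 14.2416·0.0330736)/(7.07565)] = 2.202·0.757638 = 1.66832 g/L.

1.668 g/L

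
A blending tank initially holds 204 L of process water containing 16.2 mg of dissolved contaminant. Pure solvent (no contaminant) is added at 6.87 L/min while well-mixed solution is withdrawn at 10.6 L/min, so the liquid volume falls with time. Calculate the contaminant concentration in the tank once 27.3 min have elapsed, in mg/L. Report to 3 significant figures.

0.0222 mg/L

Let m(t) be the amount of contaminant. Volume: V(t) = V₀ + (Q_in − Q_out) t = 204 − 3.7300 t; V(27.3) = 102.17 L.
Solute balance: dm/dt = 0 − Q_out C = −Q_out m/V(t).
Separate: dm/m = −Q_out dt/V(t) ⇒ ln(m/m₀) = −(Q_out/(Q_in−Q_out)) ln(V/V₀).
m = m₀ (V₀/V)^(Q_out/(Q_in−Q_out)) = 16.2 × (204/102.17)^(-2.8418) = 2.2704 mg.
C = m/V = 2.2704/102.17 = 0.022222 mg/L.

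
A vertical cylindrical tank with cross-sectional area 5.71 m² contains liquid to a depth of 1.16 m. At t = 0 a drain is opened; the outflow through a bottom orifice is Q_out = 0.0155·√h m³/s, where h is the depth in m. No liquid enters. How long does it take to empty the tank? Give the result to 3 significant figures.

794 s

With no inflow, A dh/dt = −0.0155 √h.
∫ h^(−1/2) dh = −(0.0155/A) ∫ dt, giving 2√h = 2√h₀ − (0.0155/A) t.
Set h = 0: 2√h₀ = (0.0155/A) t_empty ⇒ t_empty = 2A√h₀/0.0155.
t_empty = 2·5.71·√1.16/0.0155 = 11.420·1.0770/0.0155 = 793.53 s.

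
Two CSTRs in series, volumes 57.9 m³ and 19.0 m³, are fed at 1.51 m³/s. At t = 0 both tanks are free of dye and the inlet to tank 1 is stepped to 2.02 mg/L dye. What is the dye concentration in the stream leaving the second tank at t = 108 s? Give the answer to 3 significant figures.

Each tank obeys Vᵢ dCᵢ/dt = Q(Cᵢ₋₁ − Cᵢ), so τᵢ = Vᵢ/Q.
τ₁ = 57.9/1.51 = 38.344 s; τ₂ = 19.0/1.51 = 12.583 s.
Tank 1: C₁ = C_in(1 − e^(−t/τ₁)). Tank 2 (τ₁ ≠ τ₂): C₂ = C_in[1 − (τ₁ e^(−t/τ₁) − τ₂ e^(−t/τ₂))/(τ₁ − τ₂)].
At t = 108: e^(−t/τ₁) = 0.059810, e^(−t/τ₂) = 0.00018723.
C₂ = 2.02·[1 − (38.344·0.059810 − 12.583·0.00018723)/(25.762)] = 2.02·0.91107 = 1.8404 mg/L.

1.84 mg/L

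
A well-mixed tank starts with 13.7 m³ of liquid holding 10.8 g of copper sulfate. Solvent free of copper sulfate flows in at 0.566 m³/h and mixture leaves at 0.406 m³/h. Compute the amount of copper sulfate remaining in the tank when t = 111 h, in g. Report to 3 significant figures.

Let m(t) be the amount of copper sulfate. Volume: V(t) = V₀ + (Q_in − Q_out) t = 13.7 + 0.16000 t; V(111) = 31.460 m³.
No copper sulfate enters, so dm/dt = −Q_out · (m/V).
Separate: dm/m = −Q_out dt/V(t) ⇒ ln(m/m₀) = −(Q_out/(Q_in−Q_out)) ln(V/V₀).
m = m₀ (V₀/V)^(Q_out/(Q_in−Q_out)) = 10.8 × (13.7/31.460)^(2.5375) = 1.3101 g.

1.31 g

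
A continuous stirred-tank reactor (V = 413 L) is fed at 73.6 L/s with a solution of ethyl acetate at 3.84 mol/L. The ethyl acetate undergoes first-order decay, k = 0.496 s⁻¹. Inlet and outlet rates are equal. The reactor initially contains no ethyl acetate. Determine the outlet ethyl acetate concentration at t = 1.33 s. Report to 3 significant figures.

0.601 mol/L

Accumulation = in − out − consumed: V dC/dt = Q C_in − Q C − k V C.
dC/dt = (Q/V) C_in − (Q/V + k) C; effective rate a = Q/V + k = 0.17821 + 0.496 = 0.67421 s⁻¹.
C_ss = Q C_in/(Q + kV) = 1.0150 mol/L; C(t) = C_ss + (C₀ − C_ss) e^(−a t).
C(1.33) = 1.0150 + (-1.0150)·e^(−0.67421·1.33) = 1.0150 + (-1.0150)·0.40791 = 0.60096 mol/L.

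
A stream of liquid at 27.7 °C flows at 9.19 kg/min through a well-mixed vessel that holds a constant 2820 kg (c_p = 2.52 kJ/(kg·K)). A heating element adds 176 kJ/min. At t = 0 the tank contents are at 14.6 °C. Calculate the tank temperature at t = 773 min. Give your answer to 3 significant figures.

First-law balance (no shaft work): M c_p dT/dt = ṁ c_p (T_in − T) + 176.
Rearrange: dT/dt = (T_ss − T)/τ with τ = M/ṁ = 306.86 min and T_ss = T_in + Q̇/(ṁ c_p) = 35.300 °C.
Integrating: T(t) = T_ss + (T₀ − T_ss) e^(−t/τ).
T(773) = 35.300 + (-20.700)·e^(−773/306.86) = 35.300 + (-20.700)·0.080532 = 33.633 °C.

33.6 °C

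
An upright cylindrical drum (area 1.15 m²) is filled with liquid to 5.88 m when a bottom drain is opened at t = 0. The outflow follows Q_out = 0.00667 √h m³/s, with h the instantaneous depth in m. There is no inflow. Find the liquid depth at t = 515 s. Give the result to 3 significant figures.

With no inflow, A dh/dt = −0.00667 √h.
∫ h^(−1/2) dh = −(0.00667/A) ∫ dt, giving 2√h = 2√h₀ − (0.00667/A) t.
√h = √5.88 − 0.00667·515/(2·1.15) = 2.4249 − 1.4935 = 0.93137.
h = 0.93137² = 0.86745 m.

0.867 m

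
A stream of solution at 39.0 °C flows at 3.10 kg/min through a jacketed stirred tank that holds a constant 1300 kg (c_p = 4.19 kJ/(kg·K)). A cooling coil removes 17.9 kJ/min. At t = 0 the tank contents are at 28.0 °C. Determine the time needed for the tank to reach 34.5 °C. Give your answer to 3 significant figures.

472 min

Heat balance on the well-mixed liquid: M c_p dT/dt = ṁ c_p (T_in − T) − 17.9.
τ = M/ṁ = 419.35 min; T_ss = T_in − Q̇/(ṁ c_p) = 37.622 °C.
T(t) = T_ss + (T₀ − T_ss) e^(−t/τ). Set T = 34.5:
e^(−t/τ) = (34.5 − 37.622)/(28.0 − 37.622) = 0.32446
t = −419.35 · ln(0.32446) = 472.02 min.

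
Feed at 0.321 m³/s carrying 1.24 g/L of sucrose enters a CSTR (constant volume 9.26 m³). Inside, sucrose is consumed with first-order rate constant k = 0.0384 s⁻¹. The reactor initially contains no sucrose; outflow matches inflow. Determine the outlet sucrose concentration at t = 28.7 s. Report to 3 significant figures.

0.516 g/L

Accumulation = in − out − consumed: V dC/dt = Q C_in − Q C − k V C.
dC/dt = (Q/V) C_in − (Q/V + k) C; effective rate a = Q/V + k = 0.034665 + 0.0384 = 0.073065 s⁻¹.
C_ss = Q C_in/(Q + kV) = 0.58831 g/L; C(t) = C_ss + (C₀ − C_ss) e^(−a t).
C(28.7) = 0.58831 + (-0.58831)·e^(−0.073065·28.7) = 0.58831 + (-0.58831)·0.12283 = 0.51605 g/L.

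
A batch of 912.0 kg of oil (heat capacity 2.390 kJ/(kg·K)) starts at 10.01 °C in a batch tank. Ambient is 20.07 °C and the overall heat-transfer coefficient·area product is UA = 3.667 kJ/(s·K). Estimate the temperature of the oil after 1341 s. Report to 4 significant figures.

M c_p dT/dt = −UA(T − T_amb).
dT/dt = (T_ss − T)/τ with T_ss = T_amb = 20.0700 °C, τ = M c_p/UA = 912.0·2.390/3.667 = 594.404 s.
Integrating: T(t) = T_ss + (T₀ − T_ss) e^(−t/τ).
T(1341) = 20.0700 + (-10.0600)·0.104764 = 19.0161 °C.

19.02 °C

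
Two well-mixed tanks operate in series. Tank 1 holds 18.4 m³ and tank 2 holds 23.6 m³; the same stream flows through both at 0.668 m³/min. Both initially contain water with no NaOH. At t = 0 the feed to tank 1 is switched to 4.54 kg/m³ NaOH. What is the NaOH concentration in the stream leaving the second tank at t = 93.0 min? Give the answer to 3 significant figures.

Each tank obeys Vᵢ dCᵢ/dt = Q(Cᵢ₋₁ − Cᵢ), so τᵢ = Vᵢ/Q.
τ₁ = 18.4/0.668 = 27.545 min; τ₂ = 23.6/0.668 = 35.329 min.
Tank 1: C₁ = C_in(1 − e^(−t/τ₁)). Tank 2 (τ₁ ≠ τ₂): C₂ = C_in[1 − (τ₁ e^(−t/τ₁) − τ₂ e^(−t/τ₂))/(τ₁ − τ₂)].
At t = 93.0: e^(−t/τ₁) = 0.034174, e^(−t/τ₂) = 0.071908.
C₂ = 4.54·[1 − (27.545·0.034174 − 35.329·0.071908)/(-7.7844)] = 4.54·0.79457 = 3.6074 kg/m³.

3.61 kg/m³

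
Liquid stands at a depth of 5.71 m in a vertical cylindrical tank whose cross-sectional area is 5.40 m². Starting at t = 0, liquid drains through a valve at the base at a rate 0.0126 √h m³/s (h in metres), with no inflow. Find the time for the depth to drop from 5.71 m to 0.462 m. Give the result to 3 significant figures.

A dh/dt = −Q_out = −0.0126 √h.
∫ h^(−1/2) dh = −(0.0126/A) ∫ dt, giving 2√h = 2√h₀ − (0.0126/A) t.
t = 2A(√h₀ − √h)/0.0126 = 2·5.40·(√5.71 − √0.462)/0.0126
  = 10.800 × (2.3896 − 0.67971) / 0.0126 = 1465.6 s.

1470 s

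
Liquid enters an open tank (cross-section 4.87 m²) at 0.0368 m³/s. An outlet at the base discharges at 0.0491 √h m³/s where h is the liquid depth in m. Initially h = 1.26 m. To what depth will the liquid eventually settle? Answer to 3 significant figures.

0.562 m

Level balance: A dh/dt = 0.0368 − 0.0491 √h. Setting dh/dt = 0:
Q_in = 0.0491 √h_ss ⇒ √h_ss = 0.0368/0.0491 = 0.74949.
h_ss = 0.74949² = 0.56174 m. (Since h₀ = 1.26 m > h_ss, the level will fall toward this value.)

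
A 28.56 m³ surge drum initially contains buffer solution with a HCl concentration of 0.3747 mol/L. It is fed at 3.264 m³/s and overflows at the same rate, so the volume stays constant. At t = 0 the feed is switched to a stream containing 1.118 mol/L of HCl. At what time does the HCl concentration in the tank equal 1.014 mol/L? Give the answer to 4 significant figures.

17.21 s

Species balance: V dC/dt = Q(C_in − C) ⇒ τ = V/Q = 8.75000 s.
C(t) = C_in + (C₀ − C_in) e^(−t/τ). Set C = 1.014 and solve for t:
e^(−t/τ) = (C − C_in)/(C₀ − C_in) = (1.014 − 1.118)/(0.3747 − 1.118) = 0.139917
t = −τ ln(…) = 8.75000 × 1.96671 = 17.2087 s.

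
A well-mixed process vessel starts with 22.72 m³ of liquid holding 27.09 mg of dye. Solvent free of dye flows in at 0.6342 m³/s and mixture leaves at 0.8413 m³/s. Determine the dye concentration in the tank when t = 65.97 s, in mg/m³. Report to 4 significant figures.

Total volume: dV/dt = Q_in − Q_out = -0.207100 m³/s, so V(t) = 22.72 − 0.207100 t and V(65.97) = 9.05761 m³.
No dye enters, so dm/dt = −Q_out · (m/V).
Separate: dm/m = −Q_out dt/V(t) ⇒ ln(m/m₀) = −(Q_out/(Q_in−Q_out)) ln(V/V₀).
m = m₀ (V₀/V)^(Q_out/(Q_in−Q_out)) = 27.09 × (22.72/9.05761)^(-4.06229) = 0.646179 mg.
C = m/V = 0.646179/9.05761 = 0.0713410 mg/m³.

0.07134 mg/m³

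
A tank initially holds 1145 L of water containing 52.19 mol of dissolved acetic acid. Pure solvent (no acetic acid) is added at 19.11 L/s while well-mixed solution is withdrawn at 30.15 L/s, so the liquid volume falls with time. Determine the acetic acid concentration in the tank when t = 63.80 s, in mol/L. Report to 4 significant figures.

Total volume: dV/dt = Q_in − Q_out = -11.0400 L/s, so V(t) = 1145 − 11.0400 t and V(63.80) = 440.648 L.
No acetic acid enters, so dm/dt = −Q_out · (m/V).
dm/m = −Q_out dt/(V₀ − 11.0400 t); integrating gives ln(m/m₀) = −(Q_out/(Q_in−Q_out)) ln(V/V₀).
m = m₀ (V₀/V)^(Q_out/(Q_in−Q_out)) = 52.19 × (1145/440.648)^(-2.73098) = 3.84604 mol.
C = m/V = 3.84604/440.648 = 0.00872813 mol/L.

0.008728 mol/L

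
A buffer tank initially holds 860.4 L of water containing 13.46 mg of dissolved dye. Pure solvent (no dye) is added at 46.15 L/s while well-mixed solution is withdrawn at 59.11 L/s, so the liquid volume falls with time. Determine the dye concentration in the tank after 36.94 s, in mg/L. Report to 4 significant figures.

0.0008654 mg/L

Total volume: dV/dt = Q_in − Q_out = -12.9600 L/s, so V(t) = 860.4 − 12.9600 t and V(36.94) = 381.658 L.
Solute balance: dm/dt = 0 − Q_out C = −Q_out m/V(t).
dm/m = −Q_out dt/(V₀ − 12.9600 t); integrating gives ln(m/m₀) = −(Q_out/(Q_in−Q_out)) ln(V/V₀).
m = m₀ (V₀/V)^(Q_out/(Q_in−Q_out)) = 13.46 × (860.4/381.658)^(-4.56096) = 0.330298 mg.
C = m/V = 0.330298/381.658 = 0.000865431 mg/L.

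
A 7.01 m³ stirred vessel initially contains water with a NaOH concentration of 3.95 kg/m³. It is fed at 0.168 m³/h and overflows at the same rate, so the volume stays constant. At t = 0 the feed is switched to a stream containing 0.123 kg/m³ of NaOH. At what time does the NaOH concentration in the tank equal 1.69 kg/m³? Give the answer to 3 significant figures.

Species balance: V dC/dt = Q(C_in − C) ⇒ τ = V/Q = 41.726 h.
C(t) = C_in + (C₀ − C_in) e^(−t/τ). Set C = 1.69 and solve for t:
e^(−t/τ) = (C − C_in)/(C₀ − C_in) = (1.69 − 0.123)/(3.95 − 0.123) = 0.40946
t = −τ ln(…) = 41.726 × 0.89292 = 37.258 h.

37.3 h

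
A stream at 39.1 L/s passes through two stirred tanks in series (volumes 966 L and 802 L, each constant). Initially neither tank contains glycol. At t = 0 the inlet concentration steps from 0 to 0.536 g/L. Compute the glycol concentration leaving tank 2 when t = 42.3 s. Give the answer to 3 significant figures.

Each tank obeys Vᵢ dCᵢ/dt = Q(Cᵢ₋₁ − Cᵢ), so τᵢ = Vᵢ/Q.
τ₁ = 966/39.1 = 24.706 s; τ₂ = 802/39.1 = 20.512 s.
Tank 1: C₁ = C_in(1 − e^(−t/τ₁)). Tank 2 (τ₁ ≠ τ₂): C₂ = C_in[1 − (τ₁ e^(−t/τ₁) − τ₂ e^(−t/τ₂))/(τ₁ − τ₂)].
At t = 42.3: e^(−t/τ₁) = 0.18048, e^(−t/τ₂) = 0.12717.
C₂ = 0.536·[1 − (24.706·0.18048 − 20.512·0.12717)/(4.1944)] = 0.536·0.55881 = 0.29952 g/L.

0.300 g/L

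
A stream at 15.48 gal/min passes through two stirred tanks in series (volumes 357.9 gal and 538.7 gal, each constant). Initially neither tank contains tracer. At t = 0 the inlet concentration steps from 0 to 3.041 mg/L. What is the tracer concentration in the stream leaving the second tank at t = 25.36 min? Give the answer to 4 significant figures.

0.6791 mg/L

Time constants: τᵢ = Vᵢ/Q for each well-mixed tank.
τ₁ = 357.9/15.48 = 23.1202 min; τ₂ = 538.7/15.48 = 34.7997 min.
Solving the cascade with C₁(0)=C₂(0)=0 gives C₂(t) = C_in[1 − (τ₁ e^(−t/τ₁) − τ₂ e^(−t/τ₂))/(τ₁ − τ₂)].
At t = 25.36: e^(−t/τ₁) = 0.333912, e^(−t/τ₂) = 0.482516.
C₂ = 3.041·[1 − (23.1202·0.333912 − 34.7997·0.482516)/(-11.6796)] = 3.041·0.223316 = 0.679105 mg/L.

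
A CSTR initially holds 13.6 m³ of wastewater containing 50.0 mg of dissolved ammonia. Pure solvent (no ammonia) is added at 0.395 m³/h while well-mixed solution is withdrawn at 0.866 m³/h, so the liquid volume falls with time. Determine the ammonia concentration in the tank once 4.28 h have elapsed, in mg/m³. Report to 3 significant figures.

3.21 mg/m³

Let m(t) be the amount of ammonia. Volume: V(t) = V₀ + (Q_in − Q_out) t = 13.6 − 0.47100 t; V(4.28) = 11.584 m³.
Solute balance: dm/dt = 0 − Q_out C = −Q_out m/V(t).
dm/m = −Q_out dt/(V₀ − 0.47100 t); integrating gives ln(m/m₀) = −(Q_out/(Q_in−Q_out)) ln(V/V₀).
m = m₀ (V₀/V)^(Q_out/(Q_in−Q_out)) = 50.0 × (13.6/11.584)^(-1.8386) = 37.227 mg.
C = m/V = 37.227/11.584 = 3.2136 mg/m³.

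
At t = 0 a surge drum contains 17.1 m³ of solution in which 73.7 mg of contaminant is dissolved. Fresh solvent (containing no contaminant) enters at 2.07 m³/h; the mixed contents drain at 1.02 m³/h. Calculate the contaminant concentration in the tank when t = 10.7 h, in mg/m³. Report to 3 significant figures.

Let m(t) be the amount of contaminant. Volume: V(t) = V₀ + (Q_in − Q_out) t = 17.1 + 1.0500 t; V(10.7) = 28.335 m³.
Species balance (pure solvent in): dm/dt = −Q_out · m/V(t).
Separate: dm/m = −Q_out dt/V(t) ⇒ ln(m/m₀) = −(Q_out/(Q_in−Q_out)) ln(V/V₀).
m = m₀ (V₀/V)^(Q_out/(Q_in−Q_out)) = 73.7 × (17.1/28.335)^(0.97143) = 45.124 mg.
C = m/V = 45.124/28.335 = 1.5925 mg/m³.

1.59 mg/m³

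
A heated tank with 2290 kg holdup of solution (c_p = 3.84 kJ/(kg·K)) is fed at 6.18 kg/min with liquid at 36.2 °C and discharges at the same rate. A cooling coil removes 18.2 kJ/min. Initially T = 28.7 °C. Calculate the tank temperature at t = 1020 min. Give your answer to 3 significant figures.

35.0 °C

First-law balance (no shaft work): M c_p dT/dt = ṁ c_p (T_in − T) − 18.2.
τ = M/ṁ = 370.55 min; T_ss = T_in − Q̇/(ṁ c_p) = 36.2 − 18.2/(6.18·3.84) = 35.433 °C.
T approaches T_ss exponentially: T(t) = T_ss + (T₀ − T_ss) e^(−t/τ).
T(1020) = 35.433 + (-6.7331)·e^(−1020/370.55) = 35.433 + (-6.7331)·0.063758 = 35.004 °C.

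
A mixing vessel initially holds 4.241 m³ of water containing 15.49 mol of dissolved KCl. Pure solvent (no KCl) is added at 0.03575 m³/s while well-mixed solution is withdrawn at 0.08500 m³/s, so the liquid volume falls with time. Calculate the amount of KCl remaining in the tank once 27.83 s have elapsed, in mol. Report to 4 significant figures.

7.897 mol

Total volume: dV/dt = Q_in − Q_out = -0.0492500 m³/s, so V(t) = 4.241 − 0.0492500 t and V(27.83) = 2.87037 m³.
Species balance (pure solvent in): dm/dt = −Q_out · m/V(t).
dm/m = −Q_out dt/(V₀ − 0.0492500 t); integrating gives ln(m/m₀) = −(Q_out/(Q_in−Q_out)) ln(V/V₀).
m = m₀ (V₀/V)^(Q_out/(Q_in−Q_out)) = 15.49 × (4.241/2.87037)^(-1.72589) = 7.89699 mol.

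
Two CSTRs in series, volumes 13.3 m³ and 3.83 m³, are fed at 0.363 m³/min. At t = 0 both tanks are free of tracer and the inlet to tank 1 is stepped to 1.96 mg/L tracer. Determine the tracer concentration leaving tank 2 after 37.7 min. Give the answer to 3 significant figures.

0.998 mg/L

Time constants: τᵢ = Vᵢ/Q for each well-mixed tank.
τ₁ = 13.3/0.363 = 36.639 min; τ₂ = 3.83/0.363 = 10.551 min.
Tank 1: C₁ = C_in(1 − e^(−t/τ₁)). Tank 2 (τ₁ ≠ τ₂): C₂ = C_in[1 − (τ₁ e^(−t/τ₁) − τ₂ e^(−t/τ₂))/(τ₁ − τ₂)].
At t = 37.7: e^(−t/τ₁) = 0.35738, e^(−t/τ₂) = 0.028068.
C₂ = 1.96·[1 − (36.639·0.35738 − 10.551·0.028068)/(26.088)] = 1.96·0.50943 = 0.99849 mg/L.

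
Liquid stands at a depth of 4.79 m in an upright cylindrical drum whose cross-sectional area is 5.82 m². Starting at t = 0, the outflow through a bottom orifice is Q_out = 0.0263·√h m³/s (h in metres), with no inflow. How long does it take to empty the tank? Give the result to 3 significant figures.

969 s

Accumulation of liquid (constant cross-section A): A dh/dt = −0.0263 √h.
∫ h^(−1/2) dh = −(0.0263/A) ∫ dt, giving 2√h = 2√h₀ − (0.0263/A) t.
Set h = 0: 2√h₀ = (0.0263/A) t_empty ⇒ t_empty = 2A√h₀/0.0263.
t_empty = 2·5.82·√4.79/0.0263 = 11.640·2.1886/0.0263 = 968.65 s.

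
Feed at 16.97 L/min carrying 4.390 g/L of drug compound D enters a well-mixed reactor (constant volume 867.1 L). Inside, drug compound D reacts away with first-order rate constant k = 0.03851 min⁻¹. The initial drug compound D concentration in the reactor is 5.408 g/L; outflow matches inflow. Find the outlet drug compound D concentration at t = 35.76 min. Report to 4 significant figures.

Species balance: V dC/dt = Q C_in − Q C − k V C.
This is linear with rate a = Q/V + k = 0.0580810 min⁻¹.
C_ss = Q C_in/(Q + kV) = 1.47926 g/L; C(t) = C_ss + (C₀ − C_ss) e^(−a t).
C(35.76) = 1.47926 + (3.92874)·e^(−0.0580810·35.76) = 1.47926 + (3.92874)·0.125309 = 1.97156 g/L.

1.972 g/L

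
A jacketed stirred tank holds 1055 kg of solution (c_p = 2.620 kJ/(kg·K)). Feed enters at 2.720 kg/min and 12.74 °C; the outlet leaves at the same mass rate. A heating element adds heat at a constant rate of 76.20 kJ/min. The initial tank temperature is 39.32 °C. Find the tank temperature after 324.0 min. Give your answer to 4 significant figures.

M c_p dT/dt = ṁ c_p (T_in − T) + Q̇.
τ = M/ṁ = 387.868 min; T_ss = T_in + Q̇/(ṁ c_p) = 12.74 + 76.20/(2.720·2.620) = 23.4326 °C.
T approaches T_ss exponentially: T(t) = T_ss + (T₀ − T_ss) e^(−t/τ).
T(324.0) = 23.4326 + (15.8874)·e^(−324.0/387.868) = 23.4326 + (15.8874)·0.433729 = 30.3234 °C.

30.32 °C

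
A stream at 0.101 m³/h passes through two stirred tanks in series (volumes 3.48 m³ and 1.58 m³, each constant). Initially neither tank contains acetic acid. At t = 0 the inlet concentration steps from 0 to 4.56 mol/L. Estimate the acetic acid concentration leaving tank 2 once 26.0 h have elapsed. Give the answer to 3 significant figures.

Each tank obeys Vᵢ dCᵢ/dt = Q(Cᵢ₋₁ − Cᵢ), so τᵢ = Vᵢ/Q.
τ₁ = 3.48/0.101 = 34.455 h; τ₂ = 1.58/0.101 = 15.644 h.
Solving the cascade with C₁(0)=C₂(0)=0 gives C₂(t) = C_in[1 − (τ₁ e^(−t/τ₁) − τ₂ e^(−t/τ₂))/(τ₁ − τ₂)].
At t = 26.0: e^(−t/τ₁) = 0.47020, e^(−t/τ₂) = 0.18975.
C₂ = 4.56·[1 − (34.455·0.47020 − 15.644·0.18975)/(18.812)] = 4.56·0.29659 = 1.3524 mol/L.

1.35 mol/L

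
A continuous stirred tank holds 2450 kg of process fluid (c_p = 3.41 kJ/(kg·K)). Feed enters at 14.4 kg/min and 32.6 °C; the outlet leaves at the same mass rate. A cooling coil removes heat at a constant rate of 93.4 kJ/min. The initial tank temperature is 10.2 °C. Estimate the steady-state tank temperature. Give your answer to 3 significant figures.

30.7 °C

M c_p dT/dt = ṁ c_p (T_in − T) − Q̇.
At steady state dT/dt = 0 ⇒ T_ss = T_in − Q̇/(ṁ c_p) = 32.6 − 93.4/(14.4·3.41) = 30.698 °C.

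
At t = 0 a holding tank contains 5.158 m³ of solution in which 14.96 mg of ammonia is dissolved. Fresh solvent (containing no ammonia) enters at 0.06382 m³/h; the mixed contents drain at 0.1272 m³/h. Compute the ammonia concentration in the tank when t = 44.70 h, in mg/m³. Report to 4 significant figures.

1.300 mg/m³

Let m(t) be the amount of ammonia. Volume: V(t) = V₀ + (Q_in − Q_out) t = 5.158 − 0.0633800 t; V(44.70) = 2.32491 m³.
Solute balance: dm/dt = 0 − Q_out C = −Q_out m/V(t).
dm/m = −Q_out dt/(V₀ − 0.0633800 t); integrating gives ln(m/m₀) = −(Q_out/(Q_in−Q_out)) ln(V/V₀).
m = m₀ (V₀/V)^(Q_out/(Q_in−Q_out)) = 14.96 × (5.158/2.32491)^(-2.00694) = 3.02260 mg.
C = m/V = 3.02260/2.32491 = 1.30009 mg/m³.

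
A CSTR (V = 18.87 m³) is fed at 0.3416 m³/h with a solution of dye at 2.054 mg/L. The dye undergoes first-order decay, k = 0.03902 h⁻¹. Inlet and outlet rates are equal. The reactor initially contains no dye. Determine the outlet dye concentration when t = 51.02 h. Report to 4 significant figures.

0.6156 mg/L

V dC/dt = Q(C_in − C) − k V C.
This is linear with rate a = Q/V + k = 0.0571228 h⁻¹.
C_ss = Q C_in/(Q + kV) = 0.650934 mg/L; C(t) = C_ss + (C₀ − C_ss) e^(−a t).
C(51.02) = 0.650934 + (-0.650934)·e^(−0.0571228·51.02) = 0.650934 + (-0.650934)·0.0542363 = 0.615630 mg/L.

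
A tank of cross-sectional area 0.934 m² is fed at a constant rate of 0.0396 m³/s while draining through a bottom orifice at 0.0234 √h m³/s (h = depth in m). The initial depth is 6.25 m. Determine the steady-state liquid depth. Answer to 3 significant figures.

2.86 m

Mass balance (ρ constant): A dh/dt = Q_in − 0.0234 √h. At steady state dh/dt = 0:
Q_in = 0.0234 √h_ss ⇒ √h_ss = 0.0396/0.0234 = 1.6923.
h_ss = 1.6923² = 2.8639 m. (Since h₀ = 6.25 m > h_ss, the level will fall toward this value.)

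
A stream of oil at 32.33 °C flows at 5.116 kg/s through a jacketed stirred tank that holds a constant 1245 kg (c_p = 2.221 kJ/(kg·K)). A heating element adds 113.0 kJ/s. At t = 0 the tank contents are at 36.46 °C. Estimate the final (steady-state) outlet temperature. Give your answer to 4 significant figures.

M c_p dT/dt = ṁ c_p (T_in − T) + Q̇.
At steady state dT/dt = 0 ⇒ T_ss = T_in + Q̇/(ṁ c_p) = 32.33 + 113.0/(5.116·2.221) = 42.2749 °C.

42.27 °C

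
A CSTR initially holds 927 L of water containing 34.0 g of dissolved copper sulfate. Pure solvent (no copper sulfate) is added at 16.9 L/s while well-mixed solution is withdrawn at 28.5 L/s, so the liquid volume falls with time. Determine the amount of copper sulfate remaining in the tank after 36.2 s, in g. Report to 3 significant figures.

Total volume: dV/dt = Q_in − Q_out = -11.600 L/s, so V(t) = 927 − 11.600 t and V(36.2) = 507.08 L.
Solute balance: dm/dt = 0 − Q_out C = −Q_out m/V(t).
dm/m = −Q_out dt/(V₀ − 11.600 t); integrating gives ln(m/m₀) = −(Q_out/(Q_in−Q_out)) ln(V/V₀).
m = m₀ (V₀/V)^(Q_out/(Q_in−Q_out)) = 34.0 × (927/507.08)^(-2.4569) = 7.7226 g.

7.72 g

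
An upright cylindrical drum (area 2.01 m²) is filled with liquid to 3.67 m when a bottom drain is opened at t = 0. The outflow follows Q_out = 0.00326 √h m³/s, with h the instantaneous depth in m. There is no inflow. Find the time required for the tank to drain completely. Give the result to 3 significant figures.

A dh/dt = −Q_out = −0.00326 √h.
Separate and integrate: 2(√h − √h₀) = −(0.00326/A) t.
Set h = 0: 2√h₀ = (0.00326/A) t_empty ⇒ t_empty = 2A√h₀/0.00326.
t_empty = 2·2.01·√3.67/0.00326 = 4.0200·1.9157/0.00326 = 2362.3 s.

2360 s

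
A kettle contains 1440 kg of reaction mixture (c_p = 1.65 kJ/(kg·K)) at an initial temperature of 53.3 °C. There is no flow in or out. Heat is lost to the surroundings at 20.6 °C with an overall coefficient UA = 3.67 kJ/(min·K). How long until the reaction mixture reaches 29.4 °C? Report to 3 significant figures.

850 min

Lumped-capacitance energy balance: M c_p dT/dt = UA(T_amb − T).
τ = M c_p/UA = 647.41 min; T_ss = T_amb = 20.600 °C.
T(t) = T_ss + (T₀ − T_ss)e^(−t/τ); set T = 29.4:
t = −τ ln[(T − T_ss)/(T₀ − T_ss)] = −647.41 · ln(0.26911) = 849.81 min.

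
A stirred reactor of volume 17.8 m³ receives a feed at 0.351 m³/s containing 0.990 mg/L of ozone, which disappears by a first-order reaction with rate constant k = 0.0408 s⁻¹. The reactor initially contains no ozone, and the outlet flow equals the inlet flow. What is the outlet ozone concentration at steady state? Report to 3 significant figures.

0.323 mg/L

Accumulation = in − out − consumed: V dC/dt = Q C_in − Q C − k V C.
At steady state: 0 = Q C_in − (Q + kV) C_ss, so C_ss = Q C_in/(Q + kV).
C_ss = 0.351·0.990/(0.351 + 0.0408·17.8) = 0.34749/1.0772 = 0.32257 mg/L.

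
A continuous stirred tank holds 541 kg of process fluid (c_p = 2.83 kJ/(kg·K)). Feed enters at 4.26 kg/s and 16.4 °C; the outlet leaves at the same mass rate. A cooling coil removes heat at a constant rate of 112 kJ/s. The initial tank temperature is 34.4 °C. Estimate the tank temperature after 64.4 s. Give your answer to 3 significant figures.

23.5 °C

Unsteady energy balance on the tank contents: M c_p dT/dt = ṁ c_p (T_in − T) − 112.
Rearrange: dT/dt = (T_ss − T)/τ with τ = M/ṁ = 127.00 s and T_ss = T_in − Q̇/(ṁ c_p) = 7.1099 °C.
Solution: T(t) = T_ss + (T₀ − T_ss) e^(−t/τ).
T(64.4) = 7.1099 + (27.290)·e^(−64.4/127.00) = 7.1099 + (27.290)·0.60224 = 23.545 °C.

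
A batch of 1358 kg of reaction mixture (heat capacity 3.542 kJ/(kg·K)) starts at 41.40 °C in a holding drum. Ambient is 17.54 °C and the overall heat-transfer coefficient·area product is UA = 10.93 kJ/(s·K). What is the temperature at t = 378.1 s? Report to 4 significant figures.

Lumped-capacitance energy balance: M c_p dT/dt = UA(T_amb − T).
dT/dt = (T_ss − T)/τ with T_ss = T_amb = 17.5400 °C, τ = M c_p/UA = 1358·3.542/10.93 = 440.076 s.
T approaches T_ss exponentially: T(t) = T_ss + (T₀ − T_ss) e^(−t/τ).
T(378.1) = 17.5400 + (23.8600)·0.423514 = 27.6450 °C.

27.65 °C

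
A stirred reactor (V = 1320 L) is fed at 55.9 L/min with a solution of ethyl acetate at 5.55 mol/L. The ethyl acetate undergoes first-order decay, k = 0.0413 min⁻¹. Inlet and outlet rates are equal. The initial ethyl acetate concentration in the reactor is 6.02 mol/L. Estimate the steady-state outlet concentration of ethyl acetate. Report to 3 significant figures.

2.81 mol/L

Species balance: V dC/dt = Q C_in − Q C − k V C.
At steady state: 0 = Q C_in − (Q + kV) C_ss, so C_ss = Q C_in/(Q + kV).
C_ss = 55.9·5.55/(55.9 + 0.0413·1320) = 310.25/110.42 = 2.8098 mol/L.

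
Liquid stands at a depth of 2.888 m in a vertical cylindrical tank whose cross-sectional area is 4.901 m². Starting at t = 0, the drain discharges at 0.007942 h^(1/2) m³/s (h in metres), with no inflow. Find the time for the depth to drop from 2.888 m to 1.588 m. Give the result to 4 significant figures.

Unsteady balance on liquid volume: A dh/dt = −0.007942 √h.
This is separable: 2 d(√h)/dt = −0.007942/A, so √h = √h₀ − (0.007942/(2A)) t.
t = 2A(√h₀ − √h)/0.007942 = 2·4.901·(√2.888 − √1.588)/0.007942
  = 9.80200 × (1.69941 − 1.26016) / 0.007942 = 542.125 s.

542.1 s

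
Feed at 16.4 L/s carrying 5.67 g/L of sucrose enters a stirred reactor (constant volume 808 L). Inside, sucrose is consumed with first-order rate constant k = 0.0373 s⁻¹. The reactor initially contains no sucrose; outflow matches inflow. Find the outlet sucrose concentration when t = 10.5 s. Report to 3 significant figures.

Accumulation = in − out − consumed: V dC/dt = Q C_in − Q C − k V C.
dC/dt = (Q/V) C_in − (Q/V + k) C; effective rate a = Q/V + k = 0.020297 + 0.0373 = 0.057597 s⁻¹.
C_ss = Q C_in/(Q + kV) = 1.9981 g/L; C(t) = C_ss + (C₀ − C_ss) e^(−a t).
C(10.5) = 1.9981 + (-1.9981)·e^(−0.057597·10.5) = 1.9981 + (-1.9981)·0.54620 = 0.90673 g/L.

0.907 g/L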